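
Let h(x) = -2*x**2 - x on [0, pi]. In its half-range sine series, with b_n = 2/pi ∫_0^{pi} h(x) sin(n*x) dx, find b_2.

b_2 = 2/pi ∫_0^{pi} (-2*x**2 - x) sin(2*x) dx.
Integrating by parts twice (tabular method), an antiderivative of (-2*x**2 - x) sin(2*x) is x**2*cos(2*x) - x*sin(2*x) + x*cos(2*x)/2 - sin(2*x)/4 - cos(2*x)/2; evaluating from 0 to pi: ∫_{0}^{pi} (-2*x**2 - x) sin(2*x) dx = (-1/2 + pi/2 + pi**2) - (-1/2) = pi*(1/2 + pi).
Hence b_2 = (2/pi)·(pi*(1/2 + pi)) = 1 + 2*pi.

1 + 2*pi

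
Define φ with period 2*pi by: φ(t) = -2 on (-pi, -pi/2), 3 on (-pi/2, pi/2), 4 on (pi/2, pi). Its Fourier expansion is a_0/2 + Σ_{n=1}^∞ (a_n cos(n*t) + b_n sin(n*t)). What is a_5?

4/(5*pi)

a_5 = 1/pi ∫_{-pi}^{pi} φ(t) cos(5*t) dt.
Split the integral at the breakpoints.
Directly, an antiderivative of (-2) cos(5*t) is -2*sin(5*t)/5; evaluating from -pi to -pi/2: ∫_{-pi}^{-pi/2} (-2) cos(5*t) dt = (2/5) - (0) = 2/5.
Directly, an antiderivative of (3) cos(5*t) is 3*sin(5*t)/5; evaluating from -pi/2 to pi/2: ∫_{-pi/2}^{pi/2} (3) cos(5*t) dt = (3/5) - (-3/5) = 6/5.
Directly, an antiderivative of (4) cos(5*t) is 4*sin(5*t)/5; evaluating from pi/2 to pi: ∫_{pi/2}^{pi} (4) cos(5*t) dt = (0) - (4/5) = -4/5.
Summing the pieces and multiplying by (1/pi) gives a_5 = 4/(5*pi).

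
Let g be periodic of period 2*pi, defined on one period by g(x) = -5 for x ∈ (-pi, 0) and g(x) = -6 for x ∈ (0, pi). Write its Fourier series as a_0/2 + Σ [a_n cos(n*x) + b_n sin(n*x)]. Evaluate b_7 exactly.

b_7 = 1/pi ∫_{-pi}^{pi} g(x) sin(7*x) dx.
Split the integral at the breakpoints.
Directly, an antiderivative of (-5) sin(7*x) is 5*cos(7*x)/7; evaluating from -pi to 0: ∫_{-pi}^{0} (-5) sin(7*x) dx = (5/7) - (-5/7) = 10/7.
Directly, an antiderivative of (-6) sin(7*x) is 6*cos(7*x)/7; evaluating from 0 to pi: ∫_{0}^{pi} (-6) sin(7*x) dx = (-6/7) - (6/7) = -12/7.
Summing the pieces and multiplying by (1/pi) gives b_7 = -2/(7*pi).

-2/(7*pi)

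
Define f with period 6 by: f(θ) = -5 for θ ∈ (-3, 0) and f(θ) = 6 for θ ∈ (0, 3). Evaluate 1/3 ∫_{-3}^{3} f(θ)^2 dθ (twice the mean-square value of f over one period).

61

1/3 ∫_{-3}^{3} f(θ)^2 dθ = 1/3 · (183) = 61.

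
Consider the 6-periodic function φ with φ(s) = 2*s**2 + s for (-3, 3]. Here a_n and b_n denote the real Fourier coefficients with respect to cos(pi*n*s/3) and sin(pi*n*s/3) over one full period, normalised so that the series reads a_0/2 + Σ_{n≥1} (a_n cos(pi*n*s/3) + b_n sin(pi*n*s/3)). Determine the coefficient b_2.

b_2 = 1/3 ∫_{-3}^{3} φ(s) sin(2*pi*s/3) ds.
Integrating by parts twice (tabular method), an antiderivative of (2*s**2 + s) sin(2*pi*s/3) is -3*s**2*cos(2*pi*s/3)/pi + 9*s*sin(2*pi*s/3)/pi**2 - 3*s*cos(2*pi*s/3)/(2*pi) + 9*sin(2*pi*s/3)/(4*pi**2) + 27*cos(2*pi*s/3)/(2*pi**3); evaluating from -3 to 3: ∫_{-3}^{3} (2*s**2 + s) sin(2*pi*s/3) ds = (9*(3 - 7*pi**2)/(2*pi**3)) - (9*(3 - 5*pi**2)/(2*pi**3)) = -9/pi.
Hence b_2 = (1/3)·(-9/pi) = -3/pi.

-3/pi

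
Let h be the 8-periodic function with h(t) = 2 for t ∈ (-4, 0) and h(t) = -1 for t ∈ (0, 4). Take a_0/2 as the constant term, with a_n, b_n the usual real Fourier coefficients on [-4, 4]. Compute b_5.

-6/(5*pi)

b_5 = 1/4 ∫_{-4}^{4} h(t) sin(5*pi*t/4) dt.
Split the integral at the breakpoints.
Directly, an antiderivative of (2) sin(5*pi*t/4) is -8*cos(5*pi*t/4)/(5*pi); evaluating from -4 to 0: ∫_{-4}^{0} (2) sin(5*pi*t/4) dt = (-8/(5*pi)) - (8/(5*pi)) = -16/(5*pi).
Directly, an antiderivative of (-1) sin(5*pi*t/4) is 4*cos(5*pi*t/4)/(5*pi); evaluating from 0 to 4: ∫_{0}^{4} (-1) sin(5*pi*t/4) dt = (-4/(5*pi)) - (4/(5*pi)) = -8/(5*pi).
Summing the pieces and multiplying by (1/4) gives b_5 = -6/(5*pi).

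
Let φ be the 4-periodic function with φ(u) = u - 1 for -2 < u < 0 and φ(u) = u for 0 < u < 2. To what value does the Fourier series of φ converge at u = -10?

-1/2

u = -10 differs from u = -2 by -2 full period(s), and the series is 4-periodic.
At u = -2 the one-sided limits are φ(-2^-) = 2 and φ(-2^+) = -3.
By Dirichlet's theorem the series converges to their average, [(2) + (-3)]/2 = -1/2.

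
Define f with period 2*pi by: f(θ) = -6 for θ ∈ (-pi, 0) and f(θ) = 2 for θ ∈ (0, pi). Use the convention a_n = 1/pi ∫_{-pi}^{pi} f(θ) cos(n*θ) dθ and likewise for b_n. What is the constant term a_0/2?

a_0 = 1/pi ∫_{-pi}^{pi} f(θ) dθ = 1/pi · (-4*pi) = -4.
So the constant term a_0/2 = -2.

-2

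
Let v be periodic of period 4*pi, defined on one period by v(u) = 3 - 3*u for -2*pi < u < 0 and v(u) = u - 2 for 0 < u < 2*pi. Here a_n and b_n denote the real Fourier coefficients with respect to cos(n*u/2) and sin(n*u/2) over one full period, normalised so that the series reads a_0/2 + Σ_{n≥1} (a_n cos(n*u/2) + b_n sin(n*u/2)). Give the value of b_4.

1

b_4 = (1/(2*pi)) ∫_{-2*pi}^{2*pi} v(u) sin(2*u) du.
Split the integral at the breakpoints.
Integrating by parts (boundary term plus one more integral), an antiderivative of (3 - 3*u) sin(2*u) is 3*u*cos(2*u)/2 - 3*sin(2*u)/4 - 3*cos(2*u)/2; evaluating from -2*pi to 0: ∫_{-2*pi}^{0} (3 - 3*u) sin(2*u) du = (-3/2) - (-3*pi - 3/2) = 3*pi.
Integrating by parts (boundary term plus one more integral), an antiderivative of (u - 2) sin(2*u) is -u*cos(2*u)/2 + sin(2*u)/4 + cos(2*u); evaluating from 0 to 2*pi: ∫_{0}^{2*pi} (u - 2) sin(2*u) du = (1 - pi) - (1) = -pi.
Summing the pieces and multiplying by (1/(2*pi)) gives b_4 = 1.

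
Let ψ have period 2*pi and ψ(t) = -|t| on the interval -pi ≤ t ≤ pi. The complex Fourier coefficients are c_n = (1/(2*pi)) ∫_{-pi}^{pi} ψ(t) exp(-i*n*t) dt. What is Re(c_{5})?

Since ψ is real-valued, Re(c_{5}) = (1/(2*pi)) ∫_{-pi}^{pi} ψ(t) cos(5*t) dt = a_{5}/2.
ψ is even and cos(5*t) is even, so the integrand is even: ∫_{-pi}^{pi} ψ(t) cos(5*t) dt = 2∫_0^{pi} ψ(t) cos(5*t) dt.
Integrating by parts (boundary term plus one more integral), an antiderivative of (-t) cos(5*t) is -t*sin(5*t)/5 - cos(5*t)/25; evaluating from 0 to pi: ∫_{0}^{pi} (-t) cos(5*t) dt = (1/25) - (-1/25) = 2/25.
So ∫_{-pi}^{pi} ψ(t) cos(5*t) dt = 4/25.
Hence Re(c_{5}) = (1/(2*pi))·(4/25) = 2/(25*pi).

2/(25*pi)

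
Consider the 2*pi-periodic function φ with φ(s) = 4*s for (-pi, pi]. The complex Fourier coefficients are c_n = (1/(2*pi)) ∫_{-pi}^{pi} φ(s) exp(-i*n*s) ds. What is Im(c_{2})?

Since φ is real-valued, Im(c_{2}) = -(1/(2*pi)) ∫_{-pi}^{pi} φ(s) sin(2*s) ds = -b_{2}/2.
φ is odd and sin(2*s) is odd, so the integrand is even: ∫_{-pi}^{pi} φ(s) sin(2*s) ds = 2∫_0^{pi} φ(s) sin(2*s) ds.
Integrating by parts (boundary term plus one more integral), an antiderivative of (4*s) sin(2*s) is -2*s*cos(2*s) + sin(2*s); evaluating from 0 to pi: ∫_{0}^{pi} (4*s) sin(2*s) ds = (-2*pi) - (0) = -2*pi.
So ∫_{-pi}^{pi} φ(s) sin(2*s) ds = -4*pi.
Hence Im(c_{2}) = (-1/(2*pi))·(-4*pi) = 2.

2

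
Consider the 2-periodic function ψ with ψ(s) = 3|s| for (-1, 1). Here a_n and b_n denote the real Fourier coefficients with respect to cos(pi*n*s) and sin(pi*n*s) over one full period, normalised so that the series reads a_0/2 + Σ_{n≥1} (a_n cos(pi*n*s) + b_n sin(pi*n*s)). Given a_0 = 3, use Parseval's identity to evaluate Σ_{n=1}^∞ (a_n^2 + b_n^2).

3/2

Parseval: a_0^2/2 + Σ_{n≥1} (a_n^2+b_n^2) = ∫_{-1}^{1} ψ(s)^2 ds = 6.
Subtract a_0^2/2 = 9/2: Σ (a_n^2+b_n^2) = 3/2.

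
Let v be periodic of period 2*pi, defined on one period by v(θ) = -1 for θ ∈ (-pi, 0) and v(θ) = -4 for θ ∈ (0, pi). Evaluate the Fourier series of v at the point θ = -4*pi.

θ = -4*pi differs from θ = 0 by -2 full period(s), and the series is 2*pi-periodic.
At θ = 0 the one-sided limits are v(0^-) = -1 and v(0^+) = -4.
By Dirichlet's theorem the series converges to their average, [(-1) + (-4)]/2 = -5/2.

-5/2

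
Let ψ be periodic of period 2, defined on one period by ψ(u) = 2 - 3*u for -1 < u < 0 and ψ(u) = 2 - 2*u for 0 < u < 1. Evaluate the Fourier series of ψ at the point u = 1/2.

1

ψ is continuous at u = 1/2 with value 1, so the series converges to 1 there.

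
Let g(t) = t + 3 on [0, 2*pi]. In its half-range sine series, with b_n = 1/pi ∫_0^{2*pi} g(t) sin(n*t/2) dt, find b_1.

12/pi + 4

b_1 = 1/pi ∫_0^{2*pi} (t + 3) sin(t/2) dt.
Integrating by parts (boundary term plus one more integral), an antiderivative of (t + 3) sin(t/2) is -2*t*cos(t/2) + 4*sin(t/2) - 6*cos(t/2); evaluating from 0 to 2*pi: ∫_{0}^{2*pi} (t + 3) sin(t/2) dt = (6 + 4*pi) - (-6) = 12 + 4*pi.
Hence b_1 = (1/pi)·(12 + 4*pi) = 12/pi + 4.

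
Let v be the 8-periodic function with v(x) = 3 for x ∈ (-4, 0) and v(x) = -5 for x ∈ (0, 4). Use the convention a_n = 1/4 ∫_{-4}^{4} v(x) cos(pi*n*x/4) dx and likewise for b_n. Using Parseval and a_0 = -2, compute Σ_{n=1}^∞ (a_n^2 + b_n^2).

Parseval: a_0^2/2 + Σ_{n≥1} (a_n^2+b_n^2) = 1/4 ∫_{-4}^{4} v(x)^2 dx = 34.
Subtract a_0^2/2 = 2: Σ (a_n^2+b_n^2) = 32.

32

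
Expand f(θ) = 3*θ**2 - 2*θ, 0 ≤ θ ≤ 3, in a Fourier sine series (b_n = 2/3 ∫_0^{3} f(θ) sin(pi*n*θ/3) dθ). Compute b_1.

b_1 = 2/3 ∫_0^{3} (3*θ**2 - 2*θ) sin(pi*θ/3) dθ.
Integrating by parts twice (tabular method), an antiderivative of (3*θ**2 - 2*θ) sin(pi*θ/3) is -9*θ**2*cos(pi*θ/3)/pi + 54*θ*sin(pi*θ/3)/pi**2 + 6*θ*cos(pi*θ/3)/pi - 18*sin(pi*θ/3)/pi**2 + 162*cos(pi*θ/3)/pi**3; evaluating from 0 to 3: ∫_{0}^{3} (3*θ**2 - 2*θ) sin(pi*θ/3) dθ = (-162/pi**3 + 63/pi) - (162/pi**3) = -324/pi**3 + 63/pi.
Hence b_1 = (2/3)·(-324/pi**3 + 63/pi) = -216/pi**3 + 42/pi.

-216/pi**3 + 42/pi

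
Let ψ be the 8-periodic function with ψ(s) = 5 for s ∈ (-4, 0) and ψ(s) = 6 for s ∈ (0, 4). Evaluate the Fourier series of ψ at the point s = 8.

11/2

s = 8 differs from s = 0 by 1 full period(s), and the series is 8-periodic.
At s = 0 the one-sided limits are ψ(0^-) = 5 and ψ(0^+) = 6.
By Dirichlet's theorem the series converges to their average, [(5) + (6)]/2 = 11/2.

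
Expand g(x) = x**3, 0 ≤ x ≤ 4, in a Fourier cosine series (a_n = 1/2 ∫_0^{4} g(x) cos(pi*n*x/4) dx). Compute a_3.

128*(4 - 9*pi**2)/(27*pi**4)

a_3 = 1/2 ∫_0^{4} (x**3) cos(3*pi*x/4) dx.
Integrating by parts three times (tabular method), an antiderivative of (x**3) cos(3*pi*x/4) is 4*x**3*sin(3*pi*x/4)/(3*pi) + 16*x**2*cos(3*pi*x/4)/(3*pi**2) - 128*x*sin(3*pi*x/4)/(9*pi**3) - 512*cos(3*pi*x/4)/(27*pi**4); evaluating from 0 to 4: ∫_{0}^{4} (x**3) cos(3*pi*x/4) dx = (256*(2 - 9*pi**2)/(27*pi**4)) - (-512/(27*pi**4)) = 256*(4 - 9*pi**2)/(27*pi**4).
Hence a_3 = (1/2)·(256*(4 - 9*pi**2)/(27*pi**4)) = 128*(4 - 9*pi**2)/(27*pi**4).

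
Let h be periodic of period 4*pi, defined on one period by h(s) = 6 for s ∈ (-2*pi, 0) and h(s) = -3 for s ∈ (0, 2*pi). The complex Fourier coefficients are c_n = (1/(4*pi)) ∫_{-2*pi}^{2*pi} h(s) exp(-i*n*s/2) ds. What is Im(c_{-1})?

Since h is real-valued, Im(c_{-1}) = -(1/(4*pi)) ∫_{-2*pi}^{2*pi} h(s) sin(-s/2) ds = b_{1}/2.
Split the integral at the breakpoints.
Directly, an antiderivative of (6) sin(-s/2) is 12*cos(s/2); evaluating from -2*pi to 0: ∫_{-2*pi}^{0} (6) sin(-s/2) ds = (12) - (-12) = 24.
Directly, an antiderivative of (-3) sin(-s/2) is -6*cos(s/2); evaluating from 0 to 2*pi: ∫_{0}^{2*pi} (-3) sin(-s/2) ds = (6) - (-6) = 12.
So ∫_{-2*pi}^{2*pi} h(s) sin(-s/2) ds = 36.
Hence Im(c_{-1}) = (-1/(4*pi))·(36) = -9/pi.

-9/pi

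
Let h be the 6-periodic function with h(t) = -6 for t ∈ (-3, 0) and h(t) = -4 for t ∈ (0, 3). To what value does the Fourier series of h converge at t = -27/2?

t = -27/2 differs from t = -3/2 by -2 full period(s), and the series is 6-periodic.
h is continuous at t = -3/2 with value -6, so the series converges to -6 there.

-6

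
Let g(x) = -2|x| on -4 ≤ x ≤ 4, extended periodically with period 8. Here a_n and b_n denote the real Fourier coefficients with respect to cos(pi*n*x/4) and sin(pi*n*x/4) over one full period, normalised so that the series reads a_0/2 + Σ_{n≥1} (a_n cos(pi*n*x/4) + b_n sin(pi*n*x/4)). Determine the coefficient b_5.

0

b_5 = 1/4 ∫_{-4}^{4} g(x) sin(5*pi*x/4) dx.
g is even and sin(5*pi*x/4) is odd, so the integrand is odd over a symmetric interval and the integral vanishes.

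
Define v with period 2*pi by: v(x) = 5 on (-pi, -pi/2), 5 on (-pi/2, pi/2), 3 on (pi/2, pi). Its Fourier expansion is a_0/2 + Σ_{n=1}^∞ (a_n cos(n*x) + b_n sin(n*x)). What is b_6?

b_6 = 1/pi ∫_{-pi}^{pi} v(x) sin(6*x) dx.
Split the integral at the breakpoints.
Directly, an antiderivative of (5) sin(6*x) is -5*cos(6*x)/6; evaluating from -pi to -pi/2: ∫_{-pi}^{-pi/2} (5) sin(6*x) dx = (5/6) - (-5/6) = 5/3.
Directly, an antiderivative of (5) sin(6*x) is -5*cos(6*x)/6; evaluating from -pi/2 to pi/2: ∫_{-pi/2}^{pi/2} (5) sin(6*x) dx = (5/6) - (5/6) = 0.
Directly, an antiderivative of (3) sin(6*x) is -cos(6*x)/2; evaluating from pi/2 to pi: ∫_{pi/2}^{pi} (3) sin(6*x) dx = (-1/2) - (1/2) = -1.
Summing the pieces and multiplying by (1/pi) gives b_6 = 2/(3*pi).

2/(3*pi)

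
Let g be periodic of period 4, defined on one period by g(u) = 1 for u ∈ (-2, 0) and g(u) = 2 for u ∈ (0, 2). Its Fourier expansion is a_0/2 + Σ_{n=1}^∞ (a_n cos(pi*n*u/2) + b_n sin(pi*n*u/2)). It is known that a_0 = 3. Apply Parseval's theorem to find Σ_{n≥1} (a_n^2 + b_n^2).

1/2

Parseval: a_0^2/2 + Σ_{n≥1} (a_n^2+b_n^2) = 1/2 ∫_{-2}^{2} g(u)^2 du = 5.
Subtract a_0^2/2 = 9/2: Σ (a_n^2+b_n^2) = 1/2.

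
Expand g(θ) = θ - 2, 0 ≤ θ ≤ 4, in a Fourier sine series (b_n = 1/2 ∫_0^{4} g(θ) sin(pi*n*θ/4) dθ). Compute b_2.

b_2 = 1/2 ∫_0^{4} (θ - 2) sin(pi*θ/2) dθ.
Integrating by parts (boundary term plus one more integral), an antiderivative of (θ - 2) sin(pi*θ/2) is -2*θ*cos(pi*θ/2)/pi + 4*sin(pi*θ/2)/pi**2 + 4*cos(pi*θ/2)/pi; evaluating from 0 to 4: ∫_{0}^{4} (θ - 2) sin(pi*θ/2) dθ = (-4/pi) - (4/pi) = -8/pi.
Hence b_2 = (1/2)·(-8/pi) = -4/pi.

-4/pi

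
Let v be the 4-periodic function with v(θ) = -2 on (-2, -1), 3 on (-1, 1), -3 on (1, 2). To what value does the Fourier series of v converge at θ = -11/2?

-2

θ = -11/2 differs from θ = -3/2 by -1 full period(s), and the series is 4-periodic.
v is continuous at θ = -3/2 with value -2, so the series converges to -2 there.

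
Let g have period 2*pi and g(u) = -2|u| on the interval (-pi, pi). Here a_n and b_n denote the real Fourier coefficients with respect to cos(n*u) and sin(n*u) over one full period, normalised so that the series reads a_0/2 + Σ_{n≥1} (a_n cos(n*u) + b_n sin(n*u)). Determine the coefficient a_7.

8/(49*pi)

a_7 = 1/pi ∫_{-pi}^{pi} g(u) cos(7*u) du.
g is even and cos(7*u) is even, so the integrand is even and a_7 = 2/pi ∫_0^{pi} g(u) cos(7*u) du.
Integrating by parts (boundary term plus one more integral), an antiderivative of (-2*u) cos(7*u) is -2*u*sin(7*u)/7 - 2*cos(7*u)/49; evaluating from 0 to pi: ∫_{0}^{pi} (-2*u) cos(7*u) du = (2/49) - (-2/49) = 4/49.
Hence a_7 = (2/pi)·(4/49) = 8/(49*pi).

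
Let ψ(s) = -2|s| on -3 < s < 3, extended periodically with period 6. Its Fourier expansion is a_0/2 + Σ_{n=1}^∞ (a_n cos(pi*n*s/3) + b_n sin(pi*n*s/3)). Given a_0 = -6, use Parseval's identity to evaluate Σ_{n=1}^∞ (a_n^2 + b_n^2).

Parseval: a_0^2/2 + Σ_{n≥1} (a_n^2+b_n^2) = 1/3 ∫_{-3}^{3} ψ(s)^2 ds = 24.
Subtract a_0^2/2 = 18: Σ (a_n^2+b_n^2) = 6.

6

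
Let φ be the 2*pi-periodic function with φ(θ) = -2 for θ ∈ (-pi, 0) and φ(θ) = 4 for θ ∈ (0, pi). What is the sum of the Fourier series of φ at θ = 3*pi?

θ = 3*pi differs from θ = pi by 1 full period(s), and the series is 2*pi-periodic.
At θ = pi the one-sided limits are φ(pi^-) = 4 and φ(pi^+) = -2.
By Dirichlet's theorem the series converges to their average, [(4) + (-2)]/2 = 1.

1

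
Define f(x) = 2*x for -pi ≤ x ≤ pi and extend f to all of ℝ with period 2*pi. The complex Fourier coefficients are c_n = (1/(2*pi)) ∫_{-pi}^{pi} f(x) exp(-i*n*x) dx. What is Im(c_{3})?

-2/3

Since f is real-valued, Im(c_{3}) = -(1/(2*pi)) ∫_{-pi}^{pi} f(x) sin(3*x) dx = -b_{3}/2.
f is odd and sin(3*x) is odd, so the integrand is even: ∫_{-pi}^{pi} f(x) sin(3*x) dx = 2∫_0^{pi} f(x) sin(3*x) dx.
Integrating by parts (boundary term plus one more integral), an antiderivative of (2*x) sin(3*x) is -2*x*cos(3*x)/3 + 2*sin(3*x)/9; evaluating from 0 to pi: ∫_{0}^{pi} (2*x) sin(3*x) dx = (2*pi/3) - (0) = 2*pi/3.
So ∫_{-pi}^{pi} f(x) sin(3*x) dx = 4*pi/3.
Hence Im(c_{3}) = (-1/(2*pi))·(4*pi/3) = -2/3.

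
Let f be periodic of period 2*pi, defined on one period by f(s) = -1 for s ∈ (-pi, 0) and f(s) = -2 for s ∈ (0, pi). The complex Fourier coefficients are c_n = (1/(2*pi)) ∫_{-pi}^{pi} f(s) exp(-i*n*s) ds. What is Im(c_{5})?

Since f is real-valued, Im(c_{5}) = -(1/(2*pi)) ∫_{-pi}^{pi} f(s) sin(5*s) ds = -b_{5}/2.
Split the integral at the breakpoints.
Directly, an antiderivative of (-1) sin(5*s) is cos(5*s)/5; evaluating from -pi to 0: ∫_{-pi}^{0} (-1) sin(5*s) ds = (1/5) - (-1/5) = 2/5.
Directly, an antiderivative of (-2) sin(5*s) is 2*cos(5*s)/5; evaluating from 0 to pi: ∫_{0}^{pi} (-2) sin(5*s) ds = (-2/5) - (2/5) = -4/5.
So ∫_{-pi}^{pi} f(s) sin(5*s) ds = -2/5.
Hence Im(c_{5}) = (-1/(2*pi))·(-2/5) = 1/(5*pi).

1/(5*pi)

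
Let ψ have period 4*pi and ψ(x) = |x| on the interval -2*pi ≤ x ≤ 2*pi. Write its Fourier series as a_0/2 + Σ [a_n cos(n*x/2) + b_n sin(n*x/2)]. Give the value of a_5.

a_5 = (1/(2*pi)) ∫_{-2*pi}^{2*pi} ψ(x) cos(5*x/2) dx.
ψ is even and cos(5*x/2) is even, so the integrand is even and a_5 = 1/pi ∫_0^{2*pi} ψ(x) cos(5*x/2) dx.
Integrating by parts (boundary term plus one more integral), an antiderivative of (x) cos(5*x/2) is 2*x*sin(5*x/2)/5 + 4*cos(5*x/2)/25; evaluating from 0 to 2*pi: ∫_{0}^{2*pi} (x) cos(5*x/2) dx = (-4/25) - (4/25) = -8/25.
Hence a_5 = (1/pi)·(-8/25) = -8/(25*pi).

-8/(25*pi)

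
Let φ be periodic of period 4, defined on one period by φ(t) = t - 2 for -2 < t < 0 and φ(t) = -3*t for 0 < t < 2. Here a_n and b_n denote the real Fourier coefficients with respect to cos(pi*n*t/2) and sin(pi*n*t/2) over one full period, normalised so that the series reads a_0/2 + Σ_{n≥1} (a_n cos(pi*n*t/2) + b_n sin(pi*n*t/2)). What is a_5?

a_5 = 1/2 ∫_{-2}^{2} φ(t) cos(5*pi*t/2) dt.
Split the integral at the breakpoints.
Integrating by parts (boundary term plus one more integral), an antiderivative of (t - 2) cos(5*pi*t/2) is 2*t*sin(5*pi*t/2)/(5*pi) - 4*sin(5*pi*t/2)/(5*pi) + 4*cos(5*pi*t/2)/(25*pi**2); evaluating from -2 to 0: ∫_{-2}^{0} (t - 2) cos(5*pi*t/2) dt = (4/(25*pi**2)) - (-4/(25*pi**2)) = 8/(25*pi**2).
Integrating by parts (boundary term plus one more integral), an antiderivative of (-3*t) cos(5*pi*t/2) is -6*t*sin(5*pi*t/2)/(5*pi) - 12*cos(5*pi*t/2)/(25*pi**2); evaluating from 0 to 2: ∫_{0}^{2} (-3*t) cos(5*pi*t/2) dt = (12/(25*pi**2)) - (-12/(25*pi**2)) = 24/(25*pi**2).
Summing the pieces and multiplying by (1/2) gives a_5 = 16/(25*pi**2).

16/(25*pi**2)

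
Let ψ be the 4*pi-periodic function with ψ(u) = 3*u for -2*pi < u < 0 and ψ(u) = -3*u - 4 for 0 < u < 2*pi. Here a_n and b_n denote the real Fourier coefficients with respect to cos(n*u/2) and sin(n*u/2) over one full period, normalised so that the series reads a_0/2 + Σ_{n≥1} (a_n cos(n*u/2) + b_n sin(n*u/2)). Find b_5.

b_5 = (1/(2*pi)) ∫_{-2*pi}^{2*pi} ψ(u) sin(5*u/2) du.
Split the integral at the breakpoints.
Integrating by parts (boundary term plus one more integral), an antiderivative of (3*u) sin(5*u/2) is -6*u*cos(5*u/2)/5 + 12*sin(5*u/2)/25; evaluating from -2*pi to 0: ∫_{-2*pi}^{0} (3*u) sin(5*u/2) du = (0) - (-12*pi/5) = 12*pi/5.
Integrating by parts (boundary term plus one more integral), an antiderivative of (-3*u - 4) sin(5*u/2) is 6*u*cos(5*u/2)/5 - 12*sin(5*u/2)/25 + 8*cos(5*u/2)/5; evaluating from 0 to 2*pi: ∫_{0}^{2*pi} (-3*u - 4) sin(5*u/2) du = (-12*pi/5 - 8/5) - (8/5) = -12*pi/5 - 16/5.
Summing the pieces and multiplying by (1/(2*pi)) gives b_5 = -8/(5*pi).

-8/(5*pi)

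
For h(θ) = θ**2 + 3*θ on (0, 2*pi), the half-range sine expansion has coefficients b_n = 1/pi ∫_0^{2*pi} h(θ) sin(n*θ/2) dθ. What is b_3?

b_3 = 1/pi ∫_0^{2*pi} (θ**2 + 3*θ) sin(3*θ/2) dθ.
Integrating by parts twice (tabular method), an antiderivative of (θ**2 + 3*θ) sin(3*θ/2) is -2*θ**2*cos(3*θ/2)/3 + 8*θ*sin(3*θ/2)/9 - 2*θ*cos(3*θ/2) + 4*sin(3*θ/2)/3 + 16*cos(3*θ/2)/27; evaluating from 0 to 2*pi: ∫_{0}^{2*pi} (θ**2 + 3*θ) sin(3*θ/2) dθ = (-16/27 + 4*pi + 8*pi**2/3) - (16/27) = -32/27 + 4*pi + 8*pi**2/3.
Hence b_3 = (1/pi)·(-32/27 + 4*pi + 8*pi**2/3) = -32/(27*pi) + 4 + 8*pi/3.

-32/(27*pi) + 4 + 8*pi/3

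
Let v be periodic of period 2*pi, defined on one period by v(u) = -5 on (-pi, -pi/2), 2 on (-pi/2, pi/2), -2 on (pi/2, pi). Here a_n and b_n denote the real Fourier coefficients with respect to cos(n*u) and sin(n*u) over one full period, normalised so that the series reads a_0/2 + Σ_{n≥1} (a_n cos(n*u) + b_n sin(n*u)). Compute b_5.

b_5 = 1/pi ∫_{-pi}^{pi} v(u) sin(5*u) du.
Split the integral at the breakpoints.
Directly, an antiderivative of (-5) sin(5*u) is cos(5*u); evaluating from -pi to -pi/2: ∫_{-pi}^{-pi/2} (-5) sin(5*u) du = (0) - (-1) = 1.
Directly, an antiderivative of (2) sin(5*u) is -2*cos(5*u)/5; evaluating from -pi/2 to pi/2: ∫_{-pi/2}^{pi/2} (2) sin(5*u) du = (0) - (0) = 0.
Directly, an antiderivative of (-2) sin(5*u) is 2*cos(5*u)/5; evaluating from pi/2 to pi: ∫_{pi/2}^{pi} (-2) sin(5*u) du = (-2/5) - (0) = -2/5.
Summing the pieces and multiplying by (1/pi) gives b_5 = 3/(5*pi).

3/(5*pi)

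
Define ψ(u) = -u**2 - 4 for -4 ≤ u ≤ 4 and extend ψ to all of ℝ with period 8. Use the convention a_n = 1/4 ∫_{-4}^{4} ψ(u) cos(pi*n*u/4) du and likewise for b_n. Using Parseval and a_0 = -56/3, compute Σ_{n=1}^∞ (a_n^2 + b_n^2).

2048/45

Parseval: a_0^2/2 + Σ_{n≥1} (a_n^2+b_n^2) = 1/4 ∫_{-4}^{4} ψ(u)^2 du = 3296/15.
Subtract a_0^2/2 = 1568/9: Σ (a_n^2+b_n^2) = 2048/45.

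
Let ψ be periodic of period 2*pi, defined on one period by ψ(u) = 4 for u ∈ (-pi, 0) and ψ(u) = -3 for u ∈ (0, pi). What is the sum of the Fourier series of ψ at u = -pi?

u = -pi differs from u = pi by -1 full period(s), and the series is 2*pi-periodic.
At u = pi the one-sided limits are ψ(pi^-) = -3 and ψ(pi^+) = 4.
By Dirichlet's theorem the series converges to their average, [(-3) + (4)]/2 = 1/2.

1/2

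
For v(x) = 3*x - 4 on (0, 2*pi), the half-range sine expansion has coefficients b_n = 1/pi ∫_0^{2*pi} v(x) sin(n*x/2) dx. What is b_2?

-6

b_2 = 1/pi ∫_0^{2*pi} (3*x - 4) sin(x) dx.
Integrating by parts (boundary term plus one more integral), an antiderivative of (3*x - 4) sin(x) is -3*x*cos(x) + 3*sin(x) + 4*cos(x); evaluating from 0 to 2*pi: ∫_{0}^{2*pi} (3*x - 4) sin(x) dx = (4 - 6*pi) - (4) = -6*pi.
Hence b_2 = (1/pi)·(-6*pi) = -6.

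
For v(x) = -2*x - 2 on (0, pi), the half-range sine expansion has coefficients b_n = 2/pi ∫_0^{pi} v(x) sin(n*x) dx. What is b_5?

b_5 = 2/pi ∫_0^{pi} (-2*x - 2) sin(5*x) dx.
Integrating by parts (boundary term plus one more integral), an antiderivative of (-2*x - 2) sin(5*x) is 2*x*cos(5*x)/5 - 2*sin(5*x)/25 + 2*cos(5*x)/5; evaluating from 0 to pi: ∫_{0}^{pi} (-2*x - 2) sin(5*x) dx = (-2*pi/5 - 2/5) - (2/5) = -2*pi/5 - 4/5.
Hence b_5 = (2/pi)·(-2*pi/5 - 4/5) = 4*(-pi - 2)/(5*pi).

4*(-pi - 2)/(5*pi)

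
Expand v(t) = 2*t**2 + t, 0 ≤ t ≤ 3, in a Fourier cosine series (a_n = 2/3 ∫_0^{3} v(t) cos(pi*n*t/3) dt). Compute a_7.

-12/(7*pi**2)

a_7 = 2/3 ∫_0^{3} (2*t**2 + t) cos(7*pi*t/3) dt.
Integrating by parts twice (tabular method), an antiderivative of (2*t**2 + t) cos(7*pi*t/3) is 6*t**2*sin(7*pi*t/3)/(7*pi) + 3*t*sin(7*pi*t/3)/(7*pi) + 36*t*cos(7*pi*t/3)/(49*pi**2) - 108*sin(7*pi*t/3)/(343*pi**3) + 9*cos(7*pi*t/3)/(49*pi**2); evaluating from 0 to 3: ∫_{0}^{3} (2*t**2 + t) cos(7*pi*t/3) dt = (-117/(49*pi**2)) - (9/(49*pi**2)) = -18/(7*pi**2).
Hence a_7 = (2/3)·(-18/(7*pi**2)) = -12/(7*pi**2).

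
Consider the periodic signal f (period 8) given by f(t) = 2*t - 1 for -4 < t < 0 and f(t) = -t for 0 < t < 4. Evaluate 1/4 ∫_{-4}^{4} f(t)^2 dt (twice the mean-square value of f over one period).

1/4 ∫_{-4}^{4} f(t)^2 dt = 1/4 · (428/3) = 107/3.

107/3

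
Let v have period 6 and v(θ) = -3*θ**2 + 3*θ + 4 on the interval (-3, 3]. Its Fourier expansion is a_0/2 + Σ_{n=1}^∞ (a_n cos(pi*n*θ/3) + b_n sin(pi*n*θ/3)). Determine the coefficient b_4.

b_4 = 1/3 ∫_{-3}^{3} v(θ) sin(4*pi*θ/3) dθ.
Integrating by parts twice (tabular method), an antiderivative of (-3*θ**2 + 3*θ + 4) sin(4*pi*θ/3) is 9*θ**2*cos(4*pi*θ/3)/(4*pi) - 27*θ*sin(4*pi*θ/3)/(8*pi**2) - 9*θ*cos(4*pi*θ/3)/(4*pi) + 27*sin(4*pi*θ/3)/(16*pi**2) - 3*cos(4*pi*θ/3)/pi - 81*cos(4*pi*θ/3)/(32*pi**3); evaluating from -3 to 3: ∫_{-3}^{3} (-3*θ**2 + 3*θ + 4) sin(4*pi*θ/3) dθ = (3*(-27 + 112*pi**2)/(32*pi**3)) - (-81/(32*pi**3) + 24/pi) = -27/(2*pi).
Hence b_4 = (1/3)·(-27/(2*pi)) = -9/(2*pi).

-9/(2*pi)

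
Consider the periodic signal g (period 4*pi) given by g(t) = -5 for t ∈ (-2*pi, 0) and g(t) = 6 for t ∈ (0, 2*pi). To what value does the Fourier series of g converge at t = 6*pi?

1/2

t = 6*pi differs from t = -2*pi by 2 full period(s), and the series is 4*pi-periodic.
At t = -2*pi the one-sided limits are g(-2*pi^-) = 6 and g(-2*pi^+) = -5.
By Dirichlet's theorem the series converges to their average, [(6) + (-5)]/2 = 1/2.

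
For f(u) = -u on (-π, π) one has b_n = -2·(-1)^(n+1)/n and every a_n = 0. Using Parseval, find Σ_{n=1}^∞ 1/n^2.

Parseval: Σ b_n^2 = (1/π) ∫_{-π}^{π} f(u)^2 du = 2*pi**2/3.
Σ b_n^2 = Σ 4/n^2, so Σ 1/n^2 = (2*pi**2/3)/4 = pi**2/6.

pi**2/6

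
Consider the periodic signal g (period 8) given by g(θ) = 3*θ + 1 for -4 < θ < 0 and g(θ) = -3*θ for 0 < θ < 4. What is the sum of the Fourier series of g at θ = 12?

θ = 12 differs from θ = -4 by 2 full period(s), and the series is 8-periodic.
At θ = -4 the one-sided limits are g(-4^-) = -12 and g(-4^+) = -11.
By Dirichlet's theorem the series converges to their average, [(-12) + (-11)]/2 = -23/2.

-23/2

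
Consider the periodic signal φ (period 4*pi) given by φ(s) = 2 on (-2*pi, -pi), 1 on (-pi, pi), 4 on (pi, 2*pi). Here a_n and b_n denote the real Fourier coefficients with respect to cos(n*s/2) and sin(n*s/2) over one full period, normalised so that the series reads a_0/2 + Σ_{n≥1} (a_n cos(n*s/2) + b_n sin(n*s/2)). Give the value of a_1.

a_1 = (1/(2*pi)) ∫_{-2*pi}^{2*pi} φ(s) cos(s/2) ds.
Split the integral at the breakpoints.
Directly, an antiderivative of (2) cos(s/2) is 4*sin(s/2); evaluating from -2*pi to -pi: ∫_{-2*pi}^{-pi} (2) cos(s/2) ds = (-4) - (0) = -4.
Directly, an antiderivative of (1) cos(s/2) is 2*sin(s/2); evaluating from -pi to pi: ∫_{-pi}^{pi} (1) cos(s/2) ds = (2) - (-2) = 4.
Directly, an antiderivative of (4) cos(s/2) is 8*sin(s/2); evaluating from pi to 2*pi: ∫_{pi}^{2*pi} (4) cos(s/2) ds = (0) - (8) = -8.
Summing the pieces and multiplying by (1/(2*pi)) gives a_1 = -4/pi.

-4/pi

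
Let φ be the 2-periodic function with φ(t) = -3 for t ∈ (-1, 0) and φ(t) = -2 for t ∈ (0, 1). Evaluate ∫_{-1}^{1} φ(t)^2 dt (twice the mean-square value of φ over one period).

∫_{-1}^{1} φ(t)^2 dt = 13.

13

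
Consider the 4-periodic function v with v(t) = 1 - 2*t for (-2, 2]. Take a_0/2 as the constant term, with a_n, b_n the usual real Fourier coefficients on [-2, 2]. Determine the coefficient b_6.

4/(3*pi)

b_6 = 1/2 ∫_{-2}^{2} v(t) sin(3*pi*t) dt.
Integrating by parts (boundary term plus one more integral), an antiderivative of (1 - 2*t) sin(3*pi*t) is 2*t*cos(3*pi*t)/(3*pi) - 2*sin(3*pi*t)/(9*pi**2) - cos(3*pi*t)/(3*pi); evaluating from -2 to 2: ∫_{-2}^{2} (1 - 2*t) sin(3*pi*t) dt = (1/pi) - (-5/(3*pi)) = 8/(3*pi).
Hence b_6 = (1/2)·(8/(3*pi)) = 4/(3*pi).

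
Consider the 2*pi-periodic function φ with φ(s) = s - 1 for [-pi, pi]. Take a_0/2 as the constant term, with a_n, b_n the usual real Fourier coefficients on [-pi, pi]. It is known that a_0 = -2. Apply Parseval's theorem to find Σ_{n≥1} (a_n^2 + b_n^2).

Parseval: a_0^2/2 + Σ_{n≥1} (a_n^2+b_n^2) = 1/pi ∫_{-pi}^{pi} φ(s)^2 ds = 2 + 2*pi**2/3.
Subtract a_0^2/2 = 2: Σ (a_n^2+b_n^2) = 2*pi**2/3.

2*pi**2/3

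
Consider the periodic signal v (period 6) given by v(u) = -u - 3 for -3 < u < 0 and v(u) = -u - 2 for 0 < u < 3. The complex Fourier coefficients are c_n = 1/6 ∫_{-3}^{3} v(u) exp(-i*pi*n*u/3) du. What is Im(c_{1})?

Since v is real-valued, Im(c_{1}) = -1/6 ∫_{-3}^{3} v(u) sin(pi*u/3) du = -b_{1}/2.
Split the integral at the breakpoints.
Integrating by parts (boundary term plus one more integral), an antiderivative of (-u - 3) sin(pi*u/3) is 3*u*cos(pi*u/3)/pi - 9*sin(pi*u/3)/pi**2 + 9*cos(pi*u/3)/pi; evaluating from -3 to 0: ∫_{-3}^{0} (-u - 3) sin(pi*u/3) du = (9/pi) - (0) = 9/pi.
Integrating by parts (boundary term plus one more integral), an antiderivative of (-u - 2) sin(pi*u/3) is 3*u*cos(pi*u/3)/pi - 9*sin(pi*u/3)/pi**2 + 6*cos(pi*u/3)/pi; evaluating from 0 to 3: ∫_{0}^{3} (-u - 2) sin(pi*u/3) du = (-15/pi) - (6/pi) = -21/pi.
So ∫_{-3}^{3} v(u) sin(pi*u/3) du = -12/pi.
Hence Im(c_{1}) = (-1/6)·(-12/pi) = 2/pi.

2/pi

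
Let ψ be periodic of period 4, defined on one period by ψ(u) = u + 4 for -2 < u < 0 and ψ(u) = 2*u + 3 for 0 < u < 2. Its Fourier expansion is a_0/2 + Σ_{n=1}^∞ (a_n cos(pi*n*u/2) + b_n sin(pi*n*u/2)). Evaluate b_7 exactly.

4/(7*pi)

b_7 = 1/2 ∫_{-2}^{2} ψ(u) sin(7*pi*u/2) du.
Split the integral at the breakpoints.
Integrating by parts (boundary term plus one more integral), an antiderivative of (u + 4) sin(7*pi*u/2) is -2*u*cos(7*pi*u/2)/(7*pi) + 4*sin(7*pi*u/2)/(49*pi**2) - 8*cos(7*pi*u/2)/(7*pi); evaluating from -2 to 0: ∫_{-2}^{0} (u + 4) sin(7*pi*u/2) du = (-8/(7*pi)) - (4/(7*pi)) = -12/(7*pi).
Integrating by parts (boundary term plus one more integral), an antiderivative of (2*u + 3) sin(7*pi*u/2) is -4*u*cos(7*pi*u/2)/(7*pi) + 8*sin(7*pi*u/2)/(49*pi**2) - 6*cos(7*pi*u/2)/(7*pi); evaluating from 0 to 2: ∫_{0}^{2} (2*u + 3) sin(7*pi*u/2) du = (2/pi) - (-6/(7*pi)) = 20/(7*pi).
Summing the pieces and multiplying by (1/2) gives b_7 = 4/(7*pi).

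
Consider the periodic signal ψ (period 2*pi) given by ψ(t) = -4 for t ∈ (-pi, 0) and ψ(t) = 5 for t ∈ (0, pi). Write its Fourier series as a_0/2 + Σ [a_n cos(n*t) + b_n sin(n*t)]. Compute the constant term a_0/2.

a_0 = 1/pi ∫_{-pi}^{pi} ψ(t) dt = 1/pi · (pi) = 1.
So the constant term a_0/2 = 1/2.

1/2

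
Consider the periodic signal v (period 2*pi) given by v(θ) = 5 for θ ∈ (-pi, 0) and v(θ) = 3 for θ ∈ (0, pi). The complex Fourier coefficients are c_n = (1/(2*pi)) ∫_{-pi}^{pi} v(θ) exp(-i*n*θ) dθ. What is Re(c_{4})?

Since v is real-valued, Re(c_{4}) = (1/(2*pi)) ∫_{-pi}^{pi} v(θ) cos(4*θ) dθ = a_{4}/2.
Split the integral at the breakpoints.
Directly, an antiderivative of (5) cos(4*θ) is 5*sin(4*θ)/4; evaluating from -pi to 0: ∫_{-pi}^{0} (5) cos(4*θ) dθ = (0) - (0) = 0.
Directly, an antiderivative of (3) cos(4*θ) is 3*sin(4*θ)/4; evaluating from 0 to pi: ∫_{0}^{pi} (3) cos(4*θ) dθ = (0) - (0) = 0.
So ∫_{-pi}^{pi} v(θ) cos(4*θ) dθ = 0.
Hence Re(c_{4}) = (1/(2*pi))·(0) = 0.

0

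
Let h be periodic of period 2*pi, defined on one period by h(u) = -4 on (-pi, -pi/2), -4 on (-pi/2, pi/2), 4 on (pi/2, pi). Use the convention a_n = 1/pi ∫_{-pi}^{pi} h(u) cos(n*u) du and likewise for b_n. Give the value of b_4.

b_4 = 1/pi ∫_{-pi}^{pi} h(u) sin(4*u) du.
Split the integral at the breakpoints.
Directly, an antiderivative of (-4) sin(4*u) is cos(4*u); evaluating from -pi to -pi/2: ∫_{-pi}^{-pi/2} (-4) sin(4*u) du = (1) - (1) = 0.
Directly, an antiderivative of (-4) sin(4*u) is cos(4*u); evaluating from -pi/2 to pi/2: ∫_{-pi/2}^{pi/2} (-4) sin(4*u) du = (1) - (1) = 0.
Directly, an antiderivative of (4) sin(4*u) is -cos(4*u); evaluating from pi/2 to pi: ∫_{pi/2}^{pi} (4) sin(4*u) du = (-1) - (-1) = 0.
Summing the pieces and multiplying by (1/pi) gives b_4 = 0.

0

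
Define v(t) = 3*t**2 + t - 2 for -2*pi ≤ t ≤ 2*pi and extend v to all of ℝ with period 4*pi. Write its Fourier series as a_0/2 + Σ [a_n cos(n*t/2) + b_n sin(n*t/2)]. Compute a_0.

a_0 = (1/(2*pi)) ∫_{-2*pi}^{2*pi} v(t) dt = (1/(2*pi)) · (-8*pi + 16*pi**3) = -4 + 8*pi**2.

-4 + 8*pi**2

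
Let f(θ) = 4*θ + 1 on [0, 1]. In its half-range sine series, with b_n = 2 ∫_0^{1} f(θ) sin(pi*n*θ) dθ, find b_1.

b_1 = 2 ∫_0^{1} (4*θ + 1) sin(pi*θ) dθ.
Integrating by parts (boundary term plus one more integral), an antiderivative of (4*θ + 1) sin(pi*θ) is -4*θ*cos(pi*θ)/pi + 4*sin(pi*θ)/pi**2 - cos(pi*θ)/pi; evaluating from 0 to 1: ∫_{0}^{1} (4*θ + 1) sin(pi*θ) dθ = (5/pi) - (-1/pi) = 6/pi.
Hence b_1 = 2·(6/pi) = 12/pi.

12/pi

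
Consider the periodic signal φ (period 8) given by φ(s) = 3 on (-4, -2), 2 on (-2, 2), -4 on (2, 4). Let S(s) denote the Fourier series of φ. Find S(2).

At s = 2 the one-sided limits are φ(2^-) = 2 and φ(2^+) = -4.
By Dirichlet's theorem the series converges to their average, [(2) + (-4)]/2 = -1.

-1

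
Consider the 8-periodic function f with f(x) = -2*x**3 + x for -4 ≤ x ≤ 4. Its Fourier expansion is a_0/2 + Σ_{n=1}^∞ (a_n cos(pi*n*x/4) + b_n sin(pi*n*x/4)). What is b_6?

b_6 = 1/4 ∫_{-4}^{4} f(x) sin(3*pi*x/2) dx.
f is odd and sin(3*pi*x/2) is odd, so the integrand is even and b_6 = 1/2 ∫_0^{4} f(x) sin(3*pi*x/2) dx.
Integrating by parts three times (tabular method), an antiderivative of (-2*x**3 + x) sin(3*pi*x/2) is 4*x**3*cos(3*pi*x/2)/(3*pi) - 8*x**2*sin(3*pi*x/2)/(3*pi**2) - 2*x*cos(3*pi*x/2)/(3*pi) - 32*x*cos(3*pi*x/2)/(9*pi**3) + 64*sin(3*pi*x/2)/(27*pi**4) + 4*sin(3*pi*x/2)/(9*pi**2); evaluating from 0 to 4: ∫_{0}^{4} (-2*x**3 + x) sin(3*pi*x/2) dx = (8*(-16 + 93*pi**2)/(9*pi**3)) - (0) = 8*(-16 + 93*pi**2)/(9*pi**3).
Hence b_6 = (1/2)·(8*(-16 + 93*pi**2)/(9*pi**3)) = 4*(-16 + 93*pi**2)/(9*pi**3).

4*(-16 + 93*pi**2)/(9*pi**3)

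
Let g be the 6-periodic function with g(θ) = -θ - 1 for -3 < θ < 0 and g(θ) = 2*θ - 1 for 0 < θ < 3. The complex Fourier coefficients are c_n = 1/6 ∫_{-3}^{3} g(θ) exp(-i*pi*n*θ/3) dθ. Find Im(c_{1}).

-3/(2*pi)

Since g is real-valued, Im(c_{1}) = -1/6 ∫_{-3}^{3} g(θ) sin(pi*θ/3) dθ = -b_{1}/2.
Split the integral at the breakpoints.
Integrating by parts (boundary term plus one more integral), an antiderivative of (-θ - 1) sin(pi*θ/3) is 3*θ*cos(pi*θ/3)/pi - 9*sin(pi*θ/3)/pi**2 + 3*cos(pi*θ/3)/pi; evaluating from -3 to 0: ∫_{-3}^{0} (-θ - 1) sin(pi*θ/3) dθ = (3/pi) - (6/pi) = -3/pi.
Integrating by parts (boundary term plus one more integral), an antiderivative of (2*θ - 1) sin(pi*θ/3) is -6*θ*cos(pi*θ/3)/pi + 18*sin(pi*θ/3)/pi**2 + 3*cos(pi*θ/3)/pi; evaluating from 0 to 3: ∫_{0}^{3} (2*θ - 1) sin(pi*θ/3) dθ = (15/pi) - (3/pi) = 12/pi.
So ∫_{-3}^{3} g(θ) sin(pi*θ/3) dθ = 9/pi.
Hence Im(c_{1}) = (-1/6)·(9/pi) = -3/(2*pi).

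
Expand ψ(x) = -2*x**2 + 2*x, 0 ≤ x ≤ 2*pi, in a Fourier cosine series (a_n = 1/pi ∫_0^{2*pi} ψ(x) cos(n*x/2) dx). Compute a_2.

a_2 = 1/pi ∫_0^{2*pi} (-2*x**2 + 2*x) cos(x) dx.
Integrating by parts twice (tabular method), an antiderivative of (-2*x**2 + 2*x) cos(x) is -2*x**2*sin(x) + 2*x*sin(x) - 4*x*cos(x) + 4*sin(x) + 2*cos(x); evaluating from 0 to 2*pi: ∫_{0}^{2*pi} (-2*x**2 + 2*x) cos(x) dx = (2 - 8*pi) - (2) = -8*pi.
Hence a_2 = (1/pi)·(-8*pi) = -8.

-8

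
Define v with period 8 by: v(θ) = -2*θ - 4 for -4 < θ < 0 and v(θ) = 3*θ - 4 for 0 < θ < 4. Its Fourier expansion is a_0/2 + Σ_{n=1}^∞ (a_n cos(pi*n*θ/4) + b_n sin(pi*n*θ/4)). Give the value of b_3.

b_3 = 1/4 ∫_{-4}^{4} v(θ) sin(3*pi*θ/4) dθ.
Split the integral at the breakpoints.
Integrating by parts (boundary term plus one more integral), an antiderivative of (-2*θ - 4) sin(3*pi*θ/4) is 8*θ*cos(3*pi*θ/4)/(3*pi) - 32*sin(3*pi*θ/4)/(9*pi**2) + 16*cos(3*pi*θ/4)/(3*pi); evaluating from -4 to 0: ∫_{-4}^{0} (-2*θ - 4) sin(3*pi*θ/4) dθ = (16/(3*pi)) - (16/(3*pi)) = 0.
Integrating by parts (boundary term plus one more integral), an antiderivative of (3*θ - 4) sin(3*pi*θ/4) is -4*θ*cos(3*pi*θ/4)/pi + 16*sin(3*pi*θ/4)/(3*pi**2) + 16*cos(3*pi*θ/4)/(3*pi); evaluating from 0 to 4: ∫_{0}^{4} (3*θ - 4) sin(3*pi*θ/4) dθ = (32/(3*pi)) - (16/(3*pi)) = 16/(3*pi).
Summing the pieces and multiplying by (1/4) gives b_3 = 4/(3*pi).

4/(3*pi)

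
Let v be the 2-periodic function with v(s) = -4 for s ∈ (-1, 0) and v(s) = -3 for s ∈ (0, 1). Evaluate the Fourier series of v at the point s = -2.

-7/2

s = -2 differs from s = 0 by -1 full period(s), and the series is 2-periodic.
At s = 0 the one-sided limits are v(0^-) = -4 and v(0^+) = -3.
By Dirichlet's theorem the series converges to their average, [(-4) + (-3)]/2 = -7/2.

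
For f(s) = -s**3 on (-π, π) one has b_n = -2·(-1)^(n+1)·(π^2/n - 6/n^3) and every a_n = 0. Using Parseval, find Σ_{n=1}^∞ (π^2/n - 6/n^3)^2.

Parseval: Σ b_n^2 = (1/π) ∫_{-π}^{π} f(s)^2 ds = 2*pi**6/7.
b_n^2 = 4·(π^2/n - 6/n^3)^2, so the sum equals (2*pi**6/7)/4 = pi**6/14.

pi**6/14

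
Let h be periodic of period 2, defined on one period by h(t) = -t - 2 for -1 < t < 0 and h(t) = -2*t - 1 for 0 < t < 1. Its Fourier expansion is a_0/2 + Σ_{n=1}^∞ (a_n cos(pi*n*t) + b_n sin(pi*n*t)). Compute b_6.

1/(2*pi)

b_6 = ∫_{-1}^{1} h(t) sin(6*pi*t) dt.
Split the integral at the breakpoints.
Integrating by parts (boundary term plus one more integral), an antiderivative of (-t - 2) sin(6*pi*t) is t*cos(6*pi*t)/(6*pi) - sin(6*pi*t)/(36*pi**2) + cos(6*pi*t)/(3*pi); evaluating from -1 to 0: ∫_{-1}^{0} (-t - 2) sin(6*pi*t) dt = (1/(3*pi)) - (1/(6*pi)) = 1/(6*pi).
Integrating by parts (boundary term plus one more integral), an antiderivative of (-2*t - 1) sin(6*pi*t) is t*cos(6*pi*t)/(3*pi) - sin(6*pi*t)/(18*pi**2) + cos(6*pi*t)/(6*pi); evaluating from 0 to 1: ∫_{0}^{1} (-2*t - 1) sin(6*pi*t) dt = (1/(2*pi)) - (1/(6*pi)) = 1/(3*pi).
Summing the pieces gives b_6 = 1/(2*pi).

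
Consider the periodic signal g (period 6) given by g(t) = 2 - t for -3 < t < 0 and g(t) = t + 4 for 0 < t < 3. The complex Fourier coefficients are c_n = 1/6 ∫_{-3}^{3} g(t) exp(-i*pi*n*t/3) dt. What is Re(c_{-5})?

-6/(25*pi**2)

Since g is real-valued, Re(c_{-5}) = 1/6 ∫_{-3}^{3} g(t) cos(-5*pi*t/3) dt = a_{5}/2.
Split the integral at the breakpoints.
Integrating by parts (boundary term plus one more integral), an antiderivative of (2 - t) cos(-5*pi*t/3) is -3*t*sin(5*pi*t/3)/(5*pi) + 6*sin(5*pi*t/3)/(5*pi) - 9*cos(5*pi*t/3)/(25*pi**2); evaluating from -3 to 0: ∫_{-3}^{0} (2 - t) cos(-5*pi*t/3) dt = (-9/(25*pi**2)) - (9/(25*pi**2)) = -18/(25*pi**2).
Integrating by parts (boundary term plus one more integral), an antiderivative of (t + 4) cos(-5*pi*t/3) is 3*t*sin(5*pi*t/3)/(5*pi) + 12*sin(5*pi*t/3)/(5*pi) + 9*cos(5*pi*t/3)/(25*pi**2); evaluating from 0 to 3: ∫_{0}^{3} (t + 4) cos(-5*pi*t/3) dt = (-9/(25*pi**2)) - (9/(25*pi**2)) = -18/(25*pi**2).
So ∫_{-3}^{3} g(t) cos(-5*pi*t/3) dt = -36/(25*pi**2).
Hence Re(c_{-5}) = (1/6)·(-36/(25*pi**2)) = -6/(25*pi**2).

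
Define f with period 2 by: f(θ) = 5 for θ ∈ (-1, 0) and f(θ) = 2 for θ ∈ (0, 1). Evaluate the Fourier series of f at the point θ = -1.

At θ = -1 the one-sided limits are f(-1^-) = 2 and f(-1^+) = 5.
By Dirichlet's theorem the series converges to their average, [(2) + (5)]/2 = 7/2.

7/2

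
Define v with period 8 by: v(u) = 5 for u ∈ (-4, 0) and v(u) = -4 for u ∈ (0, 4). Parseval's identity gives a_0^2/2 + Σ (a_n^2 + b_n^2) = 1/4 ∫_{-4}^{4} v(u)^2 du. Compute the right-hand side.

1/4 ∫_{-4}^{4} v(u)^2 du = 1/4 · (164) = 41.

41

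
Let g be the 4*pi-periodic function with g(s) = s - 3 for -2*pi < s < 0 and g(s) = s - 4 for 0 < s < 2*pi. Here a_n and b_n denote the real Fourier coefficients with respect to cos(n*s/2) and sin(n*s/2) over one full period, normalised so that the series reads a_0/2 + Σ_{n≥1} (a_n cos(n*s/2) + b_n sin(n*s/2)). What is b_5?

2*(-1 + 2*pi)/(5*pi)

b_5 = (1/(2*pi)) ∫_{-2*pi}^{2*pi} g(s) sin(5*s/2) ds.
Split the integral at the breakpoints.
Integrating by parts (boundary term plus one more integral), an antiderivative of (s - 3) sin(5*s/2) is -2*s*cos(5*s/2)/5 + 4*sin(5*s/2)/25 + 6*cos(5*s/2)/5; evaluating from -2*pi to 0: ∫_{-2*pi}^{0} (s - 3) sin(5*s/2) ds = (6/5) - (-4*pi/5 - 6/5) = 12/5 + 4*pi/5.
Integrating by parts (boundary term plus one more integral), an antiderivative of (s - 4) sin(5*s/2) is -2*s*cos(5*s/2)/5 + 4*sin(5*s/2)/25 + 8*cos(5*s/2)/5; evaluating from 0 to 2*pi: ∫_{0}^{2*pi} (s - 4) sin(5*s/2) ds = (-8/5 + 4*pi/5) - (8/5) = -16/5 + 4*pi/5.
Summing the pieces and multiplying by (1/(2*pi)) gives b_5 = 2*(-1 + 2*pi)/(5*pi).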